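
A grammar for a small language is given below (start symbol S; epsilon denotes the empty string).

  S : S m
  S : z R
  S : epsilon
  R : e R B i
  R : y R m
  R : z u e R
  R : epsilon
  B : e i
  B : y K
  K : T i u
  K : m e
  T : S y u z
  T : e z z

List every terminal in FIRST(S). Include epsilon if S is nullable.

From S : S m: S nullable, take FIRST(S) ∪ {m} = { m, z }.
S : z R contributes {z}.
S : epsilon contributes epsilon.
Union: FIRST(S) = { m, z, epsilon }.

{ m, z, epsilon }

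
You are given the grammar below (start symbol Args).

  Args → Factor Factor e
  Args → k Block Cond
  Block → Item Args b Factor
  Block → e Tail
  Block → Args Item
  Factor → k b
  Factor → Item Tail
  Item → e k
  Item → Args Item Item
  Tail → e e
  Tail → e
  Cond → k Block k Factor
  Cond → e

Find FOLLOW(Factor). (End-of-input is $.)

{ $, b, e, k }

In Args → Factor Factor e: add FIRST(Factor e) = { e, k }.
In Args → Factor Factor e: add FIRST(e) = { e }.
In Block → Item Args b Factor: Factor is at the end, add FOLLOW(Block) = { e, k }.
In Cond → k Block k Factor: Factor is at the end, add FOLLOW(Cond) = { $, b, e, k }.
Union: FOLLOW(Factor) = { $, b, e, k }.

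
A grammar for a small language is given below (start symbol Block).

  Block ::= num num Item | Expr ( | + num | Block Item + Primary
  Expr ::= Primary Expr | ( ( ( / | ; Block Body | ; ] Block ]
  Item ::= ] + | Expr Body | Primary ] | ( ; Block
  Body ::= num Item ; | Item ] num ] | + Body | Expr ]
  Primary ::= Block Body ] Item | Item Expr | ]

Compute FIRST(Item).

Item ::= ] + contributes {]}.
From Item ::= Expr Body: add FIRST(Expr) = { (, +, ;, ], num }.
From Item ::= Primary ]: add FIRST(Primary) = { (, +, ;, ], num }.
Item ::= ( ; Block contributes {(}.
Union: FIRST(Item) = { (, +, ;, ], num }.

{ (, +, ;, ], num }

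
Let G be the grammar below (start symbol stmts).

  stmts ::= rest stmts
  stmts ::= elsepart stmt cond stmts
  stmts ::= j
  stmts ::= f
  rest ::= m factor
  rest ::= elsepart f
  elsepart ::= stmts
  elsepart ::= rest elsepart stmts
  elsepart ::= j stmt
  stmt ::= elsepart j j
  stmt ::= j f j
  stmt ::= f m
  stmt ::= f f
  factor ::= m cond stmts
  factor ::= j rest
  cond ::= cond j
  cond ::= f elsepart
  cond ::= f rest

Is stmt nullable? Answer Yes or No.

No

No nonterminal in this grammar is nullable.
No production of stmt has an RHS whose symbols are all nullable, so stmt is not nullable.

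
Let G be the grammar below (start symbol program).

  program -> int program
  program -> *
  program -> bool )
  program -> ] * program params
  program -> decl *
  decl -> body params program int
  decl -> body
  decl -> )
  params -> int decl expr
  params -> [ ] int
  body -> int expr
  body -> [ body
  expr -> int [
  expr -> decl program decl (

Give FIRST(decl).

{ ), [, int }

From decl -> body params program int: add FIRST(body) = { [, int }.
From decl -> body: add FIRST(body) = { [, int }.
decl -> ) contributes {)}.
Union: FIRST(decl) = { ), [, int }.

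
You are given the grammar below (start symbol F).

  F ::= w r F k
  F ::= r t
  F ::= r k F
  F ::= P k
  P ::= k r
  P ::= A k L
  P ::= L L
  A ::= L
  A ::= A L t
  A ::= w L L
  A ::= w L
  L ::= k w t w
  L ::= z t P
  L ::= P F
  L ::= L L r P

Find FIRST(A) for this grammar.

{ k, w, z }

From A ::= L: add FIRST(L) = { k, w, z }.
From A ::= A L t: add FIRST(A) = { k, w, z }.
A ::= w L L contributes {w}.
A ::= w L contributes {w}.
Union: FIRST(A) = { k, w, z }.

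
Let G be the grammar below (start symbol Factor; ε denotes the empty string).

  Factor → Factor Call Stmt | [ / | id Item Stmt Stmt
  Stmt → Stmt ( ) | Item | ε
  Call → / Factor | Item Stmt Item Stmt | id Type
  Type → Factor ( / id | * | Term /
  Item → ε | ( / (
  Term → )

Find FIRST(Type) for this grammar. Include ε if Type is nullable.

From Type → Factor ( / id: add FIRST(Factor) = { [, id }.
Type → * contributes {*}.
From Type → Term /: add FIRST(Term) = { ) }.
Union: FIRST(Type) = { ), *, [, id }.

{ ), *, [, id }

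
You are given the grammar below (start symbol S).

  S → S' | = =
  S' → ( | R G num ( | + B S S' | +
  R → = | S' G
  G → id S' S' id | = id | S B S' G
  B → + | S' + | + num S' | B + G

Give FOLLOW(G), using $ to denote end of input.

{ (, +, =, id, num }

In S' → R G num (: add FIRST(num () = { num }.
In R → S' G: G is at the end, add FOLLOW(R) = { (, +, =, id }.
In G → S B S' G: G is at the end, add FOLLOW(G) = { (, +, =, id, num }.
In B → B + G: G is at the end, add FOLLOW(B) = { (, +, = }.
Union: FOLLOW(G) = { (, +, =, id, num }.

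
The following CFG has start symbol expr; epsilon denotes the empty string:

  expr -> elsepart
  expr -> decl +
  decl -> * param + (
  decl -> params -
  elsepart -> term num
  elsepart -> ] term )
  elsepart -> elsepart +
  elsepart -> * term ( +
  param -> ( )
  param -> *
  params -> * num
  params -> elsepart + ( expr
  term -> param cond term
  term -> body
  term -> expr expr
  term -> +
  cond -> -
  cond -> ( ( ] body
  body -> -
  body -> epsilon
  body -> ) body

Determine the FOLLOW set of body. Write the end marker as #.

{ (, ), *, +, -, ], num }

In term -> body: body is at the end, add FOLLOW(term) = { (, ), num }.
In cond -> ( ( ] body: body is at the end, add FOLLOW(cond) = { (, ), *, +, -, ], num }.
In body -> ) body: body is at the end, add FOLLOW(body) = { (, ), *, +, -, ], num }.
Union: FOLLOW(body) = { (, ), *, +, -, ], num }.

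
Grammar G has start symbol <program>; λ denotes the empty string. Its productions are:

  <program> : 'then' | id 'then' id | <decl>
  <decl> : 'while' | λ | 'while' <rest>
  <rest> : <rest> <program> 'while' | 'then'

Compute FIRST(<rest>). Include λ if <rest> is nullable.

From <rest> : <rest> <program> 'while': add FIRST(<rest>) = { 'then' }.
<rest> : 'then' contributes {'then'}.
Union: FIRST(<rest>) = { 'then' }.

{ 'then' }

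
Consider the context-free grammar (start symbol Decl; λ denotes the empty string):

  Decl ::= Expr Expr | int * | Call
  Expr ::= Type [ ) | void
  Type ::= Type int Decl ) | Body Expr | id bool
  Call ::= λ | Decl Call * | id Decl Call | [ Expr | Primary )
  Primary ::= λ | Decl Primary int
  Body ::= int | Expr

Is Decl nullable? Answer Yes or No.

Decl ::= Call and each of Call is nullable, so Decl ⇒* λ.

Yes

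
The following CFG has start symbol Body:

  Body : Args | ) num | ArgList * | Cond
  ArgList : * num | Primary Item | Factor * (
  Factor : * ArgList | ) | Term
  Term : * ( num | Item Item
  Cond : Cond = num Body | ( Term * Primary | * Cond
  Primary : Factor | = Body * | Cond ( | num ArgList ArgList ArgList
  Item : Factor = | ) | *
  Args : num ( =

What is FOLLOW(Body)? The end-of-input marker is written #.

{ #, (, *, = }

Body is the start symbol, so # ∈ FOLLOW(Body).
In Cond : Cond = num Body: Body is at the end, add FOLLOW(Cond) = { #, (, *, = }.
In Primary : = Body *: add FIRST(*) = { * }.
Union: FOLLOW(Body) = { #, (, *, = }.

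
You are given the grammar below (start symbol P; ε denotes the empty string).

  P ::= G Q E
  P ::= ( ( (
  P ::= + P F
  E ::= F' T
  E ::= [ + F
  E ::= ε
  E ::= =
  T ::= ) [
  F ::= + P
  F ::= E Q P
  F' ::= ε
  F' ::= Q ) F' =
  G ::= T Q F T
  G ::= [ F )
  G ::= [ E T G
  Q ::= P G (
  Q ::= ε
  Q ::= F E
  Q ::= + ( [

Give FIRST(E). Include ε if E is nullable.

{ (, ), +, =, [, ε }

From E ::= F' T: F' nullable, take FIRST(F') ∪ FIRST(T) = { (, ), +, =, [ }.
E ::= [ + F contributes {[}.
E ::= ε contributes ε.
E ::= = contributes {=}.
Union: FIRST(E) = { (, ), +, =, [, ε }.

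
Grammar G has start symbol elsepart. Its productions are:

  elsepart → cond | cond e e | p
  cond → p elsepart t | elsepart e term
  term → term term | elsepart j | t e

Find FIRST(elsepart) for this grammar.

{ p }

From elsepart → cond: add FIRST(cond) = { p }.
From elsepart → cond e e: add FIRST(cond) = { p }.
elsepart → p contributes {p}.
Union: FIRST(elsepart) = { p }.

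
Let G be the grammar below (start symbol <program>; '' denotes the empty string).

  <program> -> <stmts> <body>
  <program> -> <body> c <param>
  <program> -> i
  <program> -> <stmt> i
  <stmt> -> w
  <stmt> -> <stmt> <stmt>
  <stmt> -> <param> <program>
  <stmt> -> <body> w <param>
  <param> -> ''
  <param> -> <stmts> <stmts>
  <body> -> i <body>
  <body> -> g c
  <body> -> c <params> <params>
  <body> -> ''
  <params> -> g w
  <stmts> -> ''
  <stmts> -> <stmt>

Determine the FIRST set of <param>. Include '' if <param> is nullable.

<param> -> '' contributes ''.
From <param> -> <stmts> <stmts>: <stmts>, <stmts> nullable, take FIRST(<stmts>) ∪ FIRST(<stmts>) = { c, g, i, w }; also '' since the whole RHS is nullable.
Union: FIRST(<param>) = { c, g, i, w, '' }.

{ c, g, i, w, '' }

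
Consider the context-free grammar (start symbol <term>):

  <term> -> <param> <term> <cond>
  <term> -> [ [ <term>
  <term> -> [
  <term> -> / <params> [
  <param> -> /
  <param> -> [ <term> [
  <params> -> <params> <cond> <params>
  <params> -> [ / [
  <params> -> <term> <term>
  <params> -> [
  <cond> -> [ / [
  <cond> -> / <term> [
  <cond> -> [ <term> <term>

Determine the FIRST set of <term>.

{ /, [ }

From <term> -> <param> <term> <cond>: add FIRST(<param>) = { /, [ }.
<term> -> [ [ <term> contributes {[}.
<term> -> [ contributes {[}.
<term> -> / <params> [ contributes {/}.
Union: FIRST(<term>) = { /, [ }.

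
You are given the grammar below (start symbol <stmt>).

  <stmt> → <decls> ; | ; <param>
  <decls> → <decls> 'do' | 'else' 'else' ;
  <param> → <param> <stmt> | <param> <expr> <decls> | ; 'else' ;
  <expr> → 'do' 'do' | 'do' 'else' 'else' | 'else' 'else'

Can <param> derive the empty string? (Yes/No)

No

No nonterminal in this grammar is nullable.
No production of <param> has an RHS whose symbols are all nullable, so <param> is not nullable.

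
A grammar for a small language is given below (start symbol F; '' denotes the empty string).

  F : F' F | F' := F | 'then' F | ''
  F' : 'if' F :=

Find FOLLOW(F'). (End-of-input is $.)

{ $, 'if', 'then', := }

In F : F' F: add FIRST(F)\{''} = { 'if', 'then' }.
  Since F is nullable, also add FOLLOW(F) = { $, := }.
In F : F' := F: add FIRST(:= F) = { := }.
Union: FOLLOW(F') = { $, 'if', 'then', := }.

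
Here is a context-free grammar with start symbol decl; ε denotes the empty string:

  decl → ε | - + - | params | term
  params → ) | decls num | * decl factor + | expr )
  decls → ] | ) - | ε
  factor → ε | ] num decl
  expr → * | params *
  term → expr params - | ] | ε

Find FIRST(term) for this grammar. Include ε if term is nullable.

{ ), *, ], num, ε }

From term → expr params -: add FIRST(expr) = { ), *, ], num }.
term → ] contributes {]}.
term → ε contributes ε.
Union: FIRST(term) = { ), *, ], num, ε }.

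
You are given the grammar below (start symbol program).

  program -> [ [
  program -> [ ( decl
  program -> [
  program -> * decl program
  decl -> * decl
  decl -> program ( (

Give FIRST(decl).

{ *, [ }

decl -> * decl contributes {*}.
From decl -> program ( (: add FIRST(program) = { *, [ }.
Union: FIRST(decl) = { *, [ }.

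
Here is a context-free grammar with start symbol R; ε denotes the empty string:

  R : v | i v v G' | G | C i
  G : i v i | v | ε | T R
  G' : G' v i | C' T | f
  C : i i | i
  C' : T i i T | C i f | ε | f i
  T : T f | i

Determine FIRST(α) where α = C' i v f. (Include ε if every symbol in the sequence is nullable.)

{ f, i }

Add FIRST(C')\{ε} = { f, i }; C' is nullable, continue.
i is a terminal; add {i} and stop.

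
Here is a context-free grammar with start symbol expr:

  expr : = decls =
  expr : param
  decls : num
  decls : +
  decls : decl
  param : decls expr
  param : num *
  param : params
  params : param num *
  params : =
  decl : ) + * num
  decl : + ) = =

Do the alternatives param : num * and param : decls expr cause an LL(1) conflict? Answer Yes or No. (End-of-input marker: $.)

Yes

FIRST(num *) = { num } and FIRST(decls expr) = { ), +, num }.
Both contain num, so the two alternatives are not disjoint — LL(1) conflict.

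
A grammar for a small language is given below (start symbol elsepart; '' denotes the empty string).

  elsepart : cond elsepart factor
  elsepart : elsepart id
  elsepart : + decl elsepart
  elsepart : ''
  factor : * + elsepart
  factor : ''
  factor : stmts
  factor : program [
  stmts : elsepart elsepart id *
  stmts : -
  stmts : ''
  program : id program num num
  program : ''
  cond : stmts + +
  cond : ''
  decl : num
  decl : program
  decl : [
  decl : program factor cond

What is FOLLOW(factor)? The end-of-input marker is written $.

In elsepart : cond elsepart factor: factor is at the end, add FOLLOW(elsepart) = { $, *, +, -, [, id }.
In decl : program factor cond: add FIRST(cond)\{''} = { *, +, -, [, id }.
  Since cond is nullable, also add FOLLOW(decl) = { $, *, +, -, [, id }.
Union: FOLLOW(factor) = { $, *, +, -, [, id }.

{ $, *, +, -, [, id }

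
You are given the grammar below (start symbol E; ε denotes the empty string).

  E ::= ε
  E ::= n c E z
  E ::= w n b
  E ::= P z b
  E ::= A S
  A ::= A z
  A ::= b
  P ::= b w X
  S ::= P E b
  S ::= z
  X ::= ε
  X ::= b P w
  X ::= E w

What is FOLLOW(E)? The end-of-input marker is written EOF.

{ EOF, b, w, z }

E is the start symbol, so EOF ∈ FOLLOW(E).
In E ::= n c E z: add FIRST(z) = { z }.
In S ::= P E b: add FIRST(b) = { b }.
In X ::= E w: add FIRST(w) = { w }.
Union: FOLLOW(E) = { EOF, b, w, z }.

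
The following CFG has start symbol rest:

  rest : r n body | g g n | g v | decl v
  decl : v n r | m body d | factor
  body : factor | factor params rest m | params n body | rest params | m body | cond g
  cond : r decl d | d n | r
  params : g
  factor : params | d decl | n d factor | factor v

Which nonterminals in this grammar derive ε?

No nonterminal has an empty production or an RHS whose symbols are all nullable.

{ } (none)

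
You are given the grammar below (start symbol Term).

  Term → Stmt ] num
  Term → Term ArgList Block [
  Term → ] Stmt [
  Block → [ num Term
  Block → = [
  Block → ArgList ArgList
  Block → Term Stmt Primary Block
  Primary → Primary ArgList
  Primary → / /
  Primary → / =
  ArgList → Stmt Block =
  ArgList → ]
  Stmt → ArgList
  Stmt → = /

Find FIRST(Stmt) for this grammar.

From Stmt → ArgList: add FIRST(ArgList) = { =, ] }.
Stmt → = / contributes {=}.
Union: FIRST(Stmt) = { =, ] }.

{ =, ] }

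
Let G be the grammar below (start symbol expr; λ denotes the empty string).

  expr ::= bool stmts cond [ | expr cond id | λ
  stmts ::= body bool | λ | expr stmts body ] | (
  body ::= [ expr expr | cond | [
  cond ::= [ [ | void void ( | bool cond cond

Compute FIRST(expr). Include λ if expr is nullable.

{ [, bool, void, λ }

expr ::= bool stmts cond [ contributes {bool}.
From expr ::= expr cond id: expr nullable, take FIRST(expr) ∪ FIRST(cond) = { [, bool, void }.
expr ::= λ contributes λ.
Union: FIRST(expr) = { [, bool, void, λ }.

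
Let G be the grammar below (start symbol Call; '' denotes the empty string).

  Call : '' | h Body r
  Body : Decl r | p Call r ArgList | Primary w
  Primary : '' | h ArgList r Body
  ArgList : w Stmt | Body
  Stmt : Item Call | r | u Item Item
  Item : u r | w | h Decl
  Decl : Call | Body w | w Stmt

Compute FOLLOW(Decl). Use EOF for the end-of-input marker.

In Body : Decl r: add FIRST(r) = { r }.
In Item : h Decl: Decl is at the end, add FOLLOW(Item) = { h, r, u, w }.
Union: FOLLOW(Decl) = { h, r, u, w }.

{ h, r, u, w }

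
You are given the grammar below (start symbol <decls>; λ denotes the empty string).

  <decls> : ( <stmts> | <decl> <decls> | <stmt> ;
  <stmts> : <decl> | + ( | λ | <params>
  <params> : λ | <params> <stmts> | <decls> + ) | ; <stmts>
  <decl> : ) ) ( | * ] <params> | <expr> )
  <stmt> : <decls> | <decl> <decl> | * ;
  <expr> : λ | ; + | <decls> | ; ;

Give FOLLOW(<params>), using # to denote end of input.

{ #, (, ), *, +, ; }

In <stmts> : <params>: <params> is at the end, add FOLLOW(<stmts>) = { #, (, ), *, +, ; }.
In <params> : <params> <stmts>: add FIRST(<stmts>)\{λ} = { (, ), *, +, ; }.
  Since <stmts> is nullable, also add FOLLOW(<params>) = { #, (, ), *, +, ; }.
In <decl> : * ] <params>: <params> is at the end, add FOLLOW(<decl>) = { #, (, ), *, +, ; }.
Union: FOLLOW(<params>) = { #, (, ), *, +, ; }.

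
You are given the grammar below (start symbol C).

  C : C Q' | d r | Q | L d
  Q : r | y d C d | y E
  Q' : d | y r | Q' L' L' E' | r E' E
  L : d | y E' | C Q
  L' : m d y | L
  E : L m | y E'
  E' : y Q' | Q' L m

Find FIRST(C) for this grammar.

{ d, r, y }

From C : C Q': add FIRST(C) = { d, r, y }.
C : d r contributes {d}.
From C : Q: add FIRST(Q) = { r, y }.
From C : L d: add FIRST(L) = { d, r, y }.
Union: FIRST(C) = { d, r, y }.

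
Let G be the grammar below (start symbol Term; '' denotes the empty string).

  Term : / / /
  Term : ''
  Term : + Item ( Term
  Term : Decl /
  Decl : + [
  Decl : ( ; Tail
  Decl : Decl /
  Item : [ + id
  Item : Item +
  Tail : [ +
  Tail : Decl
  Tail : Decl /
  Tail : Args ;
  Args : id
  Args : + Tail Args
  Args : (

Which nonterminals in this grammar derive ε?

{ Term }

Directly nullable (have an ''-production): Term.
No other nonterminal has a production whose RHS symbols are all nullable.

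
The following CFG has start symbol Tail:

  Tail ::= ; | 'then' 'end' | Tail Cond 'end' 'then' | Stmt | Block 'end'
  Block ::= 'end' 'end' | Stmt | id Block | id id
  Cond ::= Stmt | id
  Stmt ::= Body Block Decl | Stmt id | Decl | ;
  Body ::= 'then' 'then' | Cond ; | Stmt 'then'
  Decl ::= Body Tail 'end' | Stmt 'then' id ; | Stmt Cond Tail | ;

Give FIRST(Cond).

From Cond ::= Stmt: add FIRST(Stmt) = { 'then', ;, id }.
Cond ::= id contributes {id}.
Union: FIRST(Cond) = { 'then', ;, id }.

{ 'then', ;, id }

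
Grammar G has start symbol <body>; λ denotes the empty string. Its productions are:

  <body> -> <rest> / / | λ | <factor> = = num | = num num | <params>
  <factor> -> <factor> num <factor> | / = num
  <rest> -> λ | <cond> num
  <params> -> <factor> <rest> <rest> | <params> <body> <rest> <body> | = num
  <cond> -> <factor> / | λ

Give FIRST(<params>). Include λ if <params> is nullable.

From <params> -> <factor> <rest> <rest>: add FIRST(<factor>) = { / }.
From <params> -> <params> <body> <rest> <body>: add FIRST(<params>) = { /, = }.
<params> -> = num contributes {=}.
Union: FIRST(<params>) = { /, = }.

{ /, = }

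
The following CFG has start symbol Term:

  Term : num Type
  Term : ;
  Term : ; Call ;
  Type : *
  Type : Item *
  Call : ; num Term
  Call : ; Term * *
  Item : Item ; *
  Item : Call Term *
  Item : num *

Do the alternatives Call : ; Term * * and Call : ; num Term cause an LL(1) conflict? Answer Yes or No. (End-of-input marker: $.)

FIRST(; Term * *) = { ; } and FIRST(; num Term) = { ; }.
Both contain ;, so the two alternatives are not disjoint — LL(1) conflict.

Yes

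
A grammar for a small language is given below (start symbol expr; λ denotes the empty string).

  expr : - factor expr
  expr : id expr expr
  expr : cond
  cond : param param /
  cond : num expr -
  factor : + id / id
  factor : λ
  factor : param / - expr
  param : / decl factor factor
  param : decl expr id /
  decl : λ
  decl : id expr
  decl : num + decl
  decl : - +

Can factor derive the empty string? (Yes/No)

factor has an λ-production, so factor ⇒ λ.

Yes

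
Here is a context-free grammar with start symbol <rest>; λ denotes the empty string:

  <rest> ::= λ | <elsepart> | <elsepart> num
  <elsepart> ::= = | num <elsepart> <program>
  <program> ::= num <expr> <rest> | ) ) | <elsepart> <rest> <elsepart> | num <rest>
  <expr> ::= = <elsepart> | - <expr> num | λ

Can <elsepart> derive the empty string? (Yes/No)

Nullable nonterminals: <expr>, <rest>.
No production of <elsepart> has an RHS whose symbols are all nullable, so <elsepart> is not nullable.

No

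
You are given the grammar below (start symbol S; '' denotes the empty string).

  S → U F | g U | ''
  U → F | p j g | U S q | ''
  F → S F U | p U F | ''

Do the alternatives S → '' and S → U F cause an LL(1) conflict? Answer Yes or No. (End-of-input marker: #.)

Yes

FIRST('') = { '' } and FIRST(U F) = { g, p, q, '' }.
Both alternatives are nullable, violating the LL(1) condition.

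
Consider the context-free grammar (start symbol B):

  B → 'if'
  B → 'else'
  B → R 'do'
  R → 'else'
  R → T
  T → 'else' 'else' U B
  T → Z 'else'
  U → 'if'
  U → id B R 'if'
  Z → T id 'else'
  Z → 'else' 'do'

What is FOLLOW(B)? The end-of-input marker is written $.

{ $, 'do', 'else', 'if', id }

B is the start symbol, so $ ∈ FOLLOW(B).
In T → 'else' 'else' U B: B is at the end, add FOLLOW(T) = { 'do', 'if', id }.
In U → id B R 'if': add FIRST(R 'if') = { 'else' }.
Union: FOLLOW(B) = { $, 'do', 'else', 'if', id }.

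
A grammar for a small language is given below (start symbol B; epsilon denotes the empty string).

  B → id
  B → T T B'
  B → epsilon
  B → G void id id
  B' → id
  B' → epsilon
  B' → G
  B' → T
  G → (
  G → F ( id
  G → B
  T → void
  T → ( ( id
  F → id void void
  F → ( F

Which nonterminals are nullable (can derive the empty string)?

{ B, B', G }

Directly nullable (have an epsilon-production): B, B'.
G → B with every symbol nullable, so G is nullable.
No other nonterminal has a production whose RHS symbols are all nullable.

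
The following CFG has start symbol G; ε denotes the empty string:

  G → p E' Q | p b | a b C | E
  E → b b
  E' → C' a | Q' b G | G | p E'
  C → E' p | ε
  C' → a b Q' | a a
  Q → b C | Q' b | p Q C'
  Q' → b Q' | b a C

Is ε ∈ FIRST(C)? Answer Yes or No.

C has an ε-production, so C ⇒ ε.

Yes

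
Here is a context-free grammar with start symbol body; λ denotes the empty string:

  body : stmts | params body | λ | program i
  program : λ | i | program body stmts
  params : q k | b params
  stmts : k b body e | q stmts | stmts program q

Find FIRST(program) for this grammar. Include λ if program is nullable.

{ b, i, k, q, λ }

program : λ contributes λ.
program : i contributes {i}.
From program : program body stmts: program, body nullable, take FIRST(program) ∪ FIRST(body) ∪ FIRST(stmts) = { b, i, k, q }.
Union: FIRST(program) = { b, i, k, q, λ }.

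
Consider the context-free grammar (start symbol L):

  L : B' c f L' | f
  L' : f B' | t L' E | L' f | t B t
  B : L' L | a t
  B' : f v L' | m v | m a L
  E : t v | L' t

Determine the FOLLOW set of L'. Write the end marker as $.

{ $, c, f, m, t }

In L : B' c f L': L' is at the end, add FOLLOW(L) = { $, c, f, m, t }.
In L' : t L' E: add FIRST(E) = { f, t }.
In L' : L' f: add FIRST(f) = { f }.
In B : L' L: add FIRST(L) = { f, m }.
In B' : f v L': L' is at the end, add FOLLOW(B') = { $, c, f, m, t }.
In E : L' t: add FIRST(t) = { t }.
Union: FOLLOW(L') = { $, c, f, m, t }.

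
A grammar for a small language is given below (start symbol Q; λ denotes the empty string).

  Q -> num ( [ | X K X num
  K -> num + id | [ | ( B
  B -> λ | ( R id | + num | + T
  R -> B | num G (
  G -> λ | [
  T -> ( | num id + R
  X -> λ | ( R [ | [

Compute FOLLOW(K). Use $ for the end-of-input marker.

In Q -> X K X num: add FIRST(X num) = { (, [, num }.
Union: FOLLOW(K) = { (, [, num }.

{ (, [, num }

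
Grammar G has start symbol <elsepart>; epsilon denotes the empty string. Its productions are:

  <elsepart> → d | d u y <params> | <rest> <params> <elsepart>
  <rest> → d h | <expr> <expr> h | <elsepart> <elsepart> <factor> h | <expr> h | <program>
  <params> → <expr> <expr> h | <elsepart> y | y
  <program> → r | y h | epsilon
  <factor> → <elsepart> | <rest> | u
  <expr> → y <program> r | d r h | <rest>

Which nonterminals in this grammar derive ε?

Directly nullable (have an epsilon-production): <program>.
<expr> → <rest> with every symbol nullable, so <expr> is nullable.
<factor> → <rest> with every symbol nullable, so <factor> is nullable.
<rest> → <program> with every symbol nullable, so <rest> is nullable.
No other nonterminal has a production whose RHS symbols are all nullable.

{ <expr>, <factor>, <program>, <rest> }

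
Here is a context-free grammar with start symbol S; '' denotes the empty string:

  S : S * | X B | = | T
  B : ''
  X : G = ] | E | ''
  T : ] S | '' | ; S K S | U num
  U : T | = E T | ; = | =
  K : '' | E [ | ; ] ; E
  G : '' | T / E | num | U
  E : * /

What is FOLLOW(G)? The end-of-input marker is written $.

In X : G = ]: add FIRST(= ]) = { = }.
Union: FOLLOW(G) = { = }.

{ = }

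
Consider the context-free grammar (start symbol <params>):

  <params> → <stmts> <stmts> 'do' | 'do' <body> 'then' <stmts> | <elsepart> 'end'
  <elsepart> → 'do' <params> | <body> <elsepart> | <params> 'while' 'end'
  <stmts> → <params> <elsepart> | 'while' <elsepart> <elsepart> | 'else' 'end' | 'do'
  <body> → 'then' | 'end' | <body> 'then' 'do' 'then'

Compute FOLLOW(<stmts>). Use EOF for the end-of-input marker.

In <params> → <stmts> <stmts> 'do': add FIRST(<stmts> 'do') = { 'do', 'else', 'end', 'then', 'while' }.
In <params> → <stmts> <stmts> 'do': add FIRST('do') = { 'do' }.
In <params> → 'do' <body> 'then' <stmts>: <stmts> is at the end, add FOLLOW(<params>) = { EOF, 'do', 'else', 'end', 'then', 'while' }.
Union: FOLLOW(<stmts>) = { EOF, 'do', 'else', 'end', 'then', 'while' }.

{ EOF, 'do', 'else', 'end', 'then', 'while' }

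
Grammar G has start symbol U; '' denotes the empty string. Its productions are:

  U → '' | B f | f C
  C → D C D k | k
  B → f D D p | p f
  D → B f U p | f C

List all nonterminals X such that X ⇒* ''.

{ U }

Directly nullable (have an ''-production): U.
No other nonterminal has a production whose RHS symbols are all nullable.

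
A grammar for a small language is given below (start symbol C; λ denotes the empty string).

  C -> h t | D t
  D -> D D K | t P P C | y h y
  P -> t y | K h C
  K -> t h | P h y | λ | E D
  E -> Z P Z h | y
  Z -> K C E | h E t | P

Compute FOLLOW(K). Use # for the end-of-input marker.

In D -> D D K: K is at the end, add FOLLOW(D) = { h, t, y }.
In P -> K h C: add FIRST(h C) = { h }.
In Z -> K C E: add FIRST(C E) = { h, t, y }.
Union: FOLLOW(K) = { h, t, y }.

{ h, t, y }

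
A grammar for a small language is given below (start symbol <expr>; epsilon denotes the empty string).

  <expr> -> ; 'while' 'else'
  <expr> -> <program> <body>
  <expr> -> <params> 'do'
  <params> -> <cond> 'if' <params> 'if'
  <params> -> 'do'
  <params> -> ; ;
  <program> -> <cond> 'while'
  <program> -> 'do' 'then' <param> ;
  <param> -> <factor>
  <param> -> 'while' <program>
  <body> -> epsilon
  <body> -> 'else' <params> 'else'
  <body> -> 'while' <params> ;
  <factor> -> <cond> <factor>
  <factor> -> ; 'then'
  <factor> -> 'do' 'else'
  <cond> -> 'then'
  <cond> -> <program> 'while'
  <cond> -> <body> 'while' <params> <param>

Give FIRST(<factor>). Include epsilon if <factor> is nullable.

{ 'do', 'else', 'then', 'while', ; }

From <factor> -> <cond> <factor>: add FIRST(<cond>) = { 'do', 'else', 'then', 'while' }.
<factor> -> ; 'then' contributes {;}.
<factor> -> 'do' 'else' contributes {'do'}.
Union: FIRST(<factor>) = { 'do', 'else', 'then', 'while', ; }.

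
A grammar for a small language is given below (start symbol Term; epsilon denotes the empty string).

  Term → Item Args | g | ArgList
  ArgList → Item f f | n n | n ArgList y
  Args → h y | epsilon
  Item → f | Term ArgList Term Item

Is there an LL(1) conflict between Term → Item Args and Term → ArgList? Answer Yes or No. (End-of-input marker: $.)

Yes

FIRST(Item Args) = { f, g, n } and FIRST(ArgList) = { f, g, n }.
Both contain f, so the two alternatives are not disjoint — LL(1) conflict.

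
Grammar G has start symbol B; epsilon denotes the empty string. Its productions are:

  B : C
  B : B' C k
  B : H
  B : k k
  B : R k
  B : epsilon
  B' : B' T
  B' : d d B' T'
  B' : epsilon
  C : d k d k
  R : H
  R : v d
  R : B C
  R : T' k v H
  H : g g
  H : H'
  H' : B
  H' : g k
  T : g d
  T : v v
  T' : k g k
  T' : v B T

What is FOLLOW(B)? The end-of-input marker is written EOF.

B is the start symbol, so EOF ∈ FOLLOW(B).
In R : B C: add FIRST(C) = { d }.
In H' : B: B is at the end, add FOLLOW(H') = { EOF, d, g, k, v }.
In T' : v B T: add FIRST(T) = { g, v }.
Union: FOLLOW(B) = { EOF, d, g, k, v }.

{ EOF, d, g, k, v }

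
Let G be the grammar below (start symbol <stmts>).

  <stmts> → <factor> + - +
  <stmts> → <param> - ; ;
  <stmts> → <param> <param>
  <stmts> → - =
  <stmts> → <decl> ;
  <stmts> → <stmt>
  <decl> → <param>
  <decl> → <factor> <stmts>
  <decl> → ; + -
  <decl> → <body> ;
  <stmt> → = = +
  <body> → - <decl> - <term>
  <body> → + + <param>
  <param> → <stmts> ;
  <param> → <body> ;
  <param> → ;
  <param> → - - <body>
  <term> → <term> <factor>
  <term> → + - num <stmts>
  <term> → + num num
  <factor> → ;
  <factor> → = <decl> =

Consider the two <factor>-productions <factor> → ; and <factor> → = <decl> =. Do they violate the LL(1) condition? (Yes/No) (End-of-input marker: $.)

No

FIRST(;) = { ; } and FIRST(= <decl> =) = { = }.
The FIRST sets are disjoint and neither alternative is nullable — no conflict.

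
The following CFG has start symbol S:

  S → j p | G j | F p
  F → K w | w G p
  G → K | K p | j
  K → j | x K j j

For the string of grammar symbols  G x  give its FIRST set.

Add FIRST(G) = { j, x }; G is not nullable, stop.

{ j, x }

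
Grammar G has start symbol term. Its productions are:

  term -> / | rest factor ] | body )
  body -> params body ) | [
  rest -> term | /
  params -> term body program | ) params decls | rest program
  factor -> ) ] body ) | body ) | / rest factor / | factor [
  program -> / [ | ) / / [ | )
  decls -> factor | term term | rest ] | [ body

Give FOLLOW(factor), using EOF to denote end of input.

In term -> rest factor ]: add FIRST(]) = { ] }.
In factor -> / rest factor /: add FIRST(/) = { / }.
In factor -> factor [: add FIRST([) = { [ }.
In decls -> factor: factor is at the end, add FOLLOW(decls) = { ), /, [ }.
Union: FOLLOW(factor) = { ), /, [, ] }.

{ ), /, [, ] }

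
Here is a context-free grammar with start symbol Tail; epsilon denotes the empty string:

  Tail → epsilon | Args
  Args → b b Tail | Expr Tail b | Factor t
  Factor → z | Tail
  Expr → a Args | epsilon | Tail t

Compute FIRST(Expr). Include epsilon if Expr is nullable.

Expr → a Args contributes {a}.
Expr → epsilon contributes epsilon.
From Expr → Tail t: Tail nullable, take FIRST(Tail) ∪ {t} = { a, b, t, z }.
Union: FIRST(Expr) = { a, b, t, z, epsilon }.

{ a, b, t, z, epsilon }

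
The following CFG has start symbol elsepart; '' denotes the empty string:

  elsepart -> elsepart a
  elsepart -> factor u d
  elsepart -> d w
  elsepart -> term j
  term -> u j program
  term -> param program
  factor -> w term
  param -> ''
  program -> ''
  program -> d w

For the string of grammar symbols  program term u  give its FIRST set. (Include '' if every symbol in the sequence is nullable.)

Add FIRST(program)\{''} = { d }; program is nullable, continue.
Add FIRST(term)\{''} = { d, u }; term is nullable, continue.
u is a terminal; add {u} and stop.

{ d, u }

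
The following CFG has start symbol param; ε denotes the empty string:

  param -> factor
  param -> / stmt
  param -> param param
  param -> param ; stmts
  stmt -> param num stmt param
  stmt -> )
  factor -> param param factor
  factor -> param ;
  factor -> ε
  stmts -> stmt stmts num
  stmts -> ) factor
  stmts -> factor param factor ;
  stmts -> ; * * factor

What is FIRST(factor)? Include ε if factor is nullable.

From factor -> param param factor: param, param, factor nullable, take FIRST(param) ∪ FIRST(param) ∪ FIRST(factor) = { /, ; }; also ε since the whole RHS is nullable.
From factor -> param ;: param nullable, take FIRST(param) ∪ {;} = { /, ; }.
factor -> ε contributes ε.
Union: FIRST(factor) = { /, ;, ε }.

{ /, ;, ε }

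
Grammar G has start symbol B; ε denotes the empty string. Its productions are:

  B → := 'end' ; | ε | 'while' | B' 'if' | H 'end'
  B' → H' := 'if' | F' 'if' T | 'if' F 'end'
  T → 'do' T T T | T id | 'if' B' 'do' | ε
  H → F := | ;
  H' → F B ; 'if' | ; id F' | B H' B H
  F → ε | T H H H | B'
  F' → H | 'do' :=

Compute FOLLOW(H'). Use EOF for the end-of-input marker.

{ 'do', 'if', 'while', :=, ;, id }

In B' → H' := 'if': add FIRST(:= 'if') = { := }.
In H' → B H' B H: add FIRST(B H) = { 'do', 'if', 'while', :=, ;, id }.
Union: FOLLOW(H') = { 'do', 'if', 'while', :=, ;, id }.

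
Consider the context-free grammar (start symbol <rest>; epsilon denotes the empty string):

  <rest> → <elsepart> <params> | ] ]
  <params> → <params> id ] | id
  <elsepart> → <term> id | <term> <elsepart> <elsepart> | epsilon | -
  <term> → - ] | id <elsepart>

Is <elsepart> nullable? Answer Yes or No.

Yes

<elsepart> has an epsilon-production, so <elsepart> ⇒ epsilon.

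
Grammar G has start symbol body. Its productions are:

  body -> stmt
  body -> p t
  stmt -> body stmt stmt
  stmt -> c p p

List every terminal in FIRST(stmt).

{ c, p }

From stmt -> body stmt stmt: add FIRST(body) = { c, p }.
stmt -> c p p contributes {c}.
Union: FIRST(stmt) = { c, p }.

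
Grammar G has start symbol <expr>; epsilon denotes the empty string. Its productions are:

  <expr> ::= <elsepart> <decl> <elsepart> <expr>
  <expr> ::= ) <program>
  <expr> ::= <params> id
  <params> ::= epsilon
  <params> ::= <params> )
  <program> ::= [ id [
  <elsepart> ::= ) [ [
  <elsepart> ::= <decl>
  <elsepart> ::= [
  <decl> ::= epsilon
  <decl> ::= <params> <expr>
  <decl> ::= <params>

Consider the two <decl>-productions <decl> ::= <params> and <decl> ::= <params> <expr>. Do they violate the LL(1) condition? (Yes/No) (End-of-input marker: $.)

Yes

FIRST(<params>) = { ), epsilon } and FIRST(<params> <expr>) = { ), [, id }.
Both contain ), so the two alternatives are not disjoint — LL(1) conflict.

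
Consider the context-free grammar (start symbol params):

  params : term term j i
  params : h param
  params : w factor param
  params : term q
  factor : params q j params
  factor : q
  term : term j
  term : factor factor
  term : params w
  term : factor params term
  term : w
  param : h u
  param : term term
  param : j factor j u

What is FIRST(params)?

From params : term term j i: add FIRST(term) = { h, q, w }.
params : h param contributes {h}.
params : w factor param contributes {w}.
From params : term q: add FIRST(term) = { h, q, w }.
Union: FIRST(params) = { h, q, w }.

{ h, q, w }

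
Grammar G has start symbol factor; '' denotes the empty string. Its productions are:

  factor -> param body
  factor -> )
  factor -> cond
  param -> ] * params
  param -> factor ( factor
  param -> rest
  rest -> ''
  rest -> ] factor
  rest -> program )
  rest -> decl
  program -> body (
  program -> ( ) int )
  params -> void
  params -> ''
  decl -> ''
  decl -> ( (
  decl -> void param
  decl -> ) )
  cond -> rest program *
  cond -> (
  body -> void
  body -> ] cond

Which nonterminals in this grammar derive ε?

{ decl, param, params, rest }

Directly nullable (have an ''-production): rest, params, decl.
param -> rest with every symbol nullable, so param is nullable.
No other nonterminal has a production whose RHS symbols are all nullable.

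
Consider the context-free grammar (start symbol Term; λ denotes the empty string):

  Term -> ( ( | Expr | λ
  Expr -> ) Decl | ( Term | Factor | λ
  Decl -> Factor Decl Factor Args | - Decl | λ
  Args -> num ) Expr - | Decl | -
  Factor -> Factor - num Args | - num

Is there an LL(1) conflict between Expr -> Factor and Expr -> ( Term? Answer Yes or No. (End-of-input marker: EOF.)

No

FIRST(Factor) = { - } and FIRST(( Term) = { ( }.
The FIRST sets are disjoint and neither alternative is nullable — no conflict.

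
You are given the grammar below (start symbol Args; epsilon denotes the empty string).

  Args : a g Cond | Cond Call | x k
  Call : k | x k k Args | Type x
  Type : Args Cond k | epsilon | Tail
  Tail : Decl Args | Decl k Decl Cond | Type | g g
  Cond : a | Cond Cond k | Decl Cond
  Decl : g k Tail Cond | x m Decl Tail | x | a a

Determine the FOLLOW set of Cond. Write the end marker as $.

{ $, a, g, k, x }

In Args : a g Cond: Cond is at the end, add FOLLOW(Args) = { $, a, g, k, x }.
In Args : Cond Call: add FIRST(Call) = { a, g, k, x }.
In Type : Args Cond k: add FIRST(k) = { k }.
In Tail : Decl k Decl Cond: Cond is at the end, add FOLLOW(Tail) = { a, g, k, x }.
In Cond : Cond Cond k: add FIRST(Cond k) = { a, g, x }.
In Cond : Cond Cond k: add FIRST(k) = { k }.
In Cond : Decl Cond: Cond is at the end, add FOLLOW(Cond) = { $, a, g, k, x }.
In Decl : g k Tail Cond: Cond is at the end, add FOLLOW(Decl) = { a, g, k, x }.
Union: FOLLOW(Cond) = { $, a, g, k, x }.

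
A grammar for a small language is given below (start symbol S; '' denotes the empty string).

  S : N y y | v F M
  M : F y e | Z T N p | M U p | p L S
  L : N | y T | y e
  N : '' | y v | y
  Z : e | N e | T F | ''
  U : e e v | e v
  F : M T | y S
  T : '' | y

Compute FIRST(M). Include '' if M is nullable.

{ e, p, y }

From M : F y e: add FIRST(F) = { e, p, y }.
From M : Z T N p: Z, T, N nullable, take FIRST(Z) ∪ FIRST(T) ∪ FIRST(N) ∪ {p} = { e, p, y }.
From M : M U p: add FIRST(M) = { e, p, y }.
M : p L S contributes {p}.
Union: FIRST(M) = { e, p, y }.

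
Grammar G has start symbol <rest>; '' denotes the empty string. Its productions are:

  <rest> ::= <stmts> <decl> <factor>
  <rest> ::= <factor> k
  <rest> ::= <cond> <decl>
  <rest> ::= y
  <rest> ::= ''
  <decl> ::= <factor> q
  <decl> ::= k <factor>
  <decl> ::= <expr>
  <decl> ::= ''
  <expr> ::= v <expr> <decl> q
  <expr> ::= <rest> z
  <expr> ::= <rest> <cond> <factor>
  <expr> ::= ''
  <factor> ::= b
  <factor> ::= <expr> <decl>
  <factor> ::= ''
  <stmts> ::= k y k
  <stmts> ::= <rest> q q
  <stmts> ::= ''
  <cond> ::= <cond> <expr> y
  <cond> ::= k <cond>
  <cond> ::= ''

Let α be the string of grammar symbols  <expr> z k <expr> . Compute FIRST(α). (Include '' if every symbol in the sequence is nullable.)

{ b, k, q, v, y, z }

Add FIRST(<expr>)\{''} = { b, k, q, v, y, z }; <expr> is nullable, continue.
z is a terminal; add {z} and stop.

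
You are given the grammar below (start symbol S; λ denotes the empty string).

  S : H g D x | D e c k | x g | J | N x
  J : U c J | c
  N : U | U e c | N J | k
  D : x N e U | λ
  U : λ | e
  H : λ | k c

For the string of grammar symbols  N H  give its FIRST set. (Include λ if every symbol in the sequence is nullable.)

Add FIRST(N)\{λ} = { c, e, k }; N is nullable, continue.
Add FIRST(H)\{λ} = { k }; H is nullable, continue.
Every symbol is nullable, so include λ.

{ c, e, k, λ }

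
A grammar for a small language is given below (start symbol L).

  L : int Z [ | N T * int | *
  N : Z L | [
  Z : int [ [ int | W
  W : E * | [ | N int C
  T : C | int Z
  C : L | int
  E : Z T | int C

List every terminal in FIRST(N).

{ [, int }

From N : Z L: add FIRST(Z) = { [, int }.
N : [ contributes {[}.
Union: FIRST(N) = { [, int }.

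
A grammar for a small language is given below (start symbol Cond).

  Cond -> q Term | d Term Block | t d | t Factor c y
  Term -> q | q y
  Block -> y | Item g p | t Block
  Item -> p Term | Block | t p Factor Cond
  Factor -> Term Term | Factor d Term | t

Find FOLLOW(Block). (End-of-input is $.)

{ $, g }

In Cond -> d Term Block: Block is at the end, add FOLLOW(Cond) = { $, g }.
In Block -> t Block: Block is at the end, add FOLLOW(Block) = { $, g }.
In Item -> Block: Block is at the end, add FOLLOW(Item) = { g }.
Union: FOLLOW(Block) = { $, g }.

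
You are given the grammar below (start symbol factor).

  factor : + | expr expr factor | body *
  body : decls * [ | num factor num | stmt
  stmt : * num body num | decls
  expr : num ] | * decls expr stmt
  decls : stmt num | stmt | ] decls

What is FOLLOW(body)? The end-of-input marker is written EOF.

In factor : body *: add FIRST(*) = { * }.
In stmt : * num body num: add FIRST(num) = { num }.
Union: FOLLOW(body) = { *, num }.

{ *, num }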